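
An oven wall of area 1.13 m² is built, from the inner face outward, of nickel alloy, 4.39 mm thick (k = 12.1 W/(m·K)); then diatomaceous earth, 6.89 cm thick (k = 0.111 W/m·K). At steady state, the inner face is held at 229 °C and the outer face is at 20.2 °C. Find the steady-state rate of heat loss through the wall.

Series thermal resistances, inner to outer:
  R_nickel alloy = L/(kA) = 0.00439/(12.1·1.13) = 3.211×10^-4 K/W
  R_diatomaceous earth = L/(kA) = 0.0689/(0.111·1.13) = 0.5493 K/W
ΣR = 3.211×10^-4 + 0.5493 = 0.5496 K/W
Q = ΔT/ΣR = (229 °C − 20.2 °C)/0.5496 = 380 W

Q = 380 W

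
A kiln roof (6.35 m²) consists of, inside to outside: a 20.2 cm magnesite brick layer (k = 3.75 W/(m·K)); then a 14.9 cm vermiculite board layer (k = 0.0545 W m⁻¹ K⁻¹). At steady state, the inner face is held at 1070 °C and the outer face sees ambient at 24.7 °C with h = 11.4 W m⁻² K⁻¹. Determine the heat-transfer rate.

Q = 2.31 kW

Resistance network (inner→outer):
  R_magnesite brick = L/(kA) = 0.202/(3.75·6.35) = 0.008483 K/W
  R_vermiculite board = L/(kA) = 0.149/(0.0545·6.35) = 0.4305 K/W
  R_conv,out = 1/(hA) = 1/(11.4·6.35) = 0.01381 K/W
ΣR = 0.008483 + 0.4305 + 0.01381 = 0.4528 K/W
Q = ΔT/ΣR = (1070 °C − 24.7 °C)/0.4528 = 2310 W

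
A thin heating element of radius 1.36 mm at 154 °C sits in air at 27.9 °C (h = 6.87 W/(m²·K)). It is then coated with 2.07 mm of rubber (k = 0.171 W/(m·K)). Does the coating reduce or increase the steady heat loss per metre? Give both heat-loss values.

Critical radius for a cylinder: r_cr = k/h = 0.0249 m = 2.49 cm.
Outer radius after coating: r₂ = 0.00136 + 0.00207 = 0.00343 m.
Since r₁ < r_cr and r₂ ≤ r_cr, the coating moves toward the maximum at r_cr — heat loss rises.
Bare: R = 1/(2πr₁h) = 17.03 m·K/W; Q = 126.1/17.03 = 7.40 W/m.
Coated: R = R_cond + R_conv = 7.615 m·K/W; Q = 126.1/7.615 = 16.6 W/m.

increases: 7.40 → 16.6 W/m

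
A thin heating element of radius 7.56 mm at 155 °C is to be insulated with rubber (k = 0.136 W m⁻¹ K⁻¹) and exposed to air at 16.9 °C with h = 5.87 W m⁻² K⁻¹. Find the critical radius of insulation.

For a cylinder, r_cr = k_ins/h = 0.136/5.87 = 0.0232 m = 2.32 cm

r_cr = 2.32 cm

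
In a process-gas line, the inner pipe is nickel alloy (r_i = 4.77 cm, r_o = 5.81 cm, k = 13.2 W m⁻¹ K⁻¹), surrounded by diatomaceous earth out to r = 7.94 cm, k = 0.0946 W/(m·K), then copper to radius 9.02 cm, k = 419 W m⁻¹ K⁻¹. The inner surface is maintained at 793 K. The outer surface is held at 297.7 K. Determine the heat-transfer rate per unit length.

Q' = 938 W/m

Treat each layer as a resistance in series:
  R'_nickel alloy = ln(0.0581/0.0477)/(2πk) = 0.1972/(2π·13.2) = 0.002378 m·K/W
  R'_diatomaceous earth = ln(0.0794/0.0581)/(2πk) = 0.3123/(2π·0.0946) = 0.5255 m·K/W
  R'_copper = ln(0.0902/0.0794)/(2πk) = 0.1275/(2π·419) = 4.844×10^-5 m·K/W
ΣR = 0.002378 + 0.5255 + 4.844×10^-5 = 0.5279 m·K/W
Q' = ΔT/ΣR = (793 K − 297.7 K)/0.5279 = 938 W/m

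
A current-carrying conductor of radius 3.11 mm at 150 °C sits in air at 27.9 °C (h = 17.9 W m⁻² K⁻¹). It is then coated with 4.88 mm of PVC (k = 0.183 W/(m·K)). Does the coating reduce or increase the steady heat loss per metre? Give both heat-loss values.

increases: 42.7 → 63.2 W/m

Critical radius for a cylinder: r_cr = k/h = 0.0102 m = 1.02 cm.
Outer radius after coating: r₂ = 0.00311 + 0.00488 = 0.00799 m.
Since r₁ < r_cr and r₂ ≤ r_cr, the coating moves toward the maximum at r_cr — heat loss rises.
Bare: R = 1/(2πr₁h) = 2.859 m·K/W; Q = 122.1/2.859 = 42.7 W/m.
Coated: R = R_cond + R_conv = 1.933 m·K/W; Q = 122.1/1.933 = 63.2 W/m.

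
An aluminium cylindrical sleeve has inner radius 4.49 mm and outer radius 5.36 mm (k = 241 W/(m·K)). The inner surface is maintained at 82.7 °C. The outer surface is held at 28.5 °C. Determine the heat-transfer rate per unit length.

Q' = 463 kW/m

Q' = 2πk·ΔT/ln(r₂/r₁) = 2π × 241 × 54.2 / ln(0.00536/0.00449) = 4.63×10^5 W/m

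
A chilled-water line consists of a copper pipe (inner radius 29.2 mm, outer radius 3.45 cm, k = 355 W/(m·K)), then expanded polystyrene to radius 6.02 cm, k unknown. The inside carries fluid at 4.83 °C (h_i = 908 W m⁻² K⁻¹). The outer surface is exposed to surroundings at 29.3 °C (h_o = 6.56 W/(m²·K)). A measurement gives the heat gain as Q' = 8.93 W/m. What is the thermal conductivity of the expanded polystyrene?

k = 0.0380 W/m·K

ΣR = ΔT/Q' = |4.83 − 29.3|/8.93 = 2.740 m·K/W
Known resistances:
  R'_conv,in = 1/(2πr h) = 1/(2π·0.0292·908) = 0.006003 m·K/W
  R'_copper = ln(0.0345/0.0292)/(2πk) = 0.1668/(2π·355) = 7.478×10^-5 m·K/W
  R'_conv,out = 1/(2πr h) = 1/(2π·0.0602·6.56) = 0.4030 m·K/W
R_expanded polystyrene = ΣR − ΣR_known = 2.740 − 0.4091 = 2.331 m·K/W
ln(r₂/r₁)/(2πk) = 2.331 ⇒ k = 0.5567/(2π·2.331) = 0.0380 W/m·K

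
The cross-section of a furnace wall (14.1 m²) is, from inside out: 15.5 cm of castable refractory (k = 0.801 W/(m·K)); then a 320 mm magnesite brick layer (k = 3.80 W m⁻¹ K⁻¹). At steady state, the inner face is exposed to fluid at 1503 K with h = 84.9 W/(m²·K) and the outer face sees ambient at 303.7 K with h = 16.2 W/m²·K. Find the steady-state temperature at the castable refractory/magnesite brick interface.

Resistance network (inner→outer):
  R_conv,in = 1/(hA) = 1/(84.9·14.1) = 8.354×10^-4 K/W
  R_castable refractory = L/(kA) = 0.155/(0.801·14.1) = 0.01372 K/W
  R_magnesite brick = L/(kA) = 0.320/(3.80·14.1) = 0.005972 K/W
  R_conv,out = 1/(hA) = 1/(16.2·14.1) = 0.004378 K/W
ΣR = 8.354×10^-4 + 0.01372 + 0.005972 + 0.004378 = 0.02491 K/W
Q = ΔT/ΣR = (1503 K − 303.7 K)/0.02491 = 48150 W
From the inner boundary to the castable refractory/magnesite brick interface, ΣR_partial = 0.01456 K/W.
T_interface = T_in − Q·ΣR_partial = 1503 K − (48150)(0.01456) = 802 K

T = 802 K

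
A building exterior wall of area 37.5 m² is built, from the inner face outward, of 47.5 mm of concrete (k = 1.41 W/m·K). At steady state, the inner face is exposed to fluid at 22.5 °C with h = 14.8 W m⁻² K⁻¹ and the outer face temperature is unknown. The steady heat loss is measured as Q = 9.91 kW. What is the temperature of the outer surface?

Sum the resistances:
  R_conv,in = 1/(hA) = 1/(14.8·37.5) = 0.001802 K/W
  R_concrete = L/(kA) = 0.0475/(1.41·37.5) = 8.983×10^-4 K/W
ΣR = 0.002700 K/W
ΔT = Q·ΣR = 9910 × 0.002700 = 26.76 K
Heat flows outward, so T_out = T_in − ΔT = 22.5 − 26.76 = -4.26 °C

T_out = -4.26 °C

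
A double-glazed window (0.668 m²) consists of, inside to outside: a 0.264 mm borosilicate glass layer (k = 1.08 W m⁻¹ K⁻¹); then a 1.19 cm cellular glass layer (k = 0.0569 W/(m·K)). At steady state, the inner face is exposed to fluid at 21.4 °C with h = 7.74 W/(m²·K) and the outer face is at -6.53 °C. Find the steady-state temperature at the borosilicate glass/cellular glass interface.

Resistance network (inner→outer):
  R_conv,in = 1/(hA) = 1/(7.74·0.668) = 0.1934 K/W
  R_borosilicate glass = L/(kA) = 2.64×10^-4/(1.08·0.668) = 3.659×10^-4 K/W
  R_cellular glass = L/(kA) = 0.0119/(0.0569·0.668) = 0.3131 K/W
ΣR = 0.1934 + 3.659×10^-4 + 0.3131 = 0.5069 K/W
Q = ΔT/ΣR = (21.4 °C − -6.53 °C)/0.5069 = 55.10 W
From the inner boundary to the borosilicate glass/cellular glass interface, ΣR_partial = 0.1938 K/W.
T_interface = T_in − Q·ΣR_partial = 21.4 °C − (55.10)(0.1938) = 10.7 °C

T = 10.7 °C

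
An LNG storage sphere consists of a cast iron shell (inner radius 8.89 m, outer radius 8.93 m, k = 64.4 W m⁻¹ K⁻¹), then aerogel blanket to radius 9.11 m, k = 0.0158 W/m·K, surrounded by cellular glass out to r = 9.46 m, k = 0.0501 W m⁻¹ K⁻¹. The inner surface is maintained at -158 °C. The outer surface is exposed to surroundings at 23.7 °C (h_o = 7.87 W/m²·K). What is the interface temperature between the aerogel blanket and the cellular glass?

Treat each layer as a resistance in series:
  R_cast iron = (1/8.89 − 1/8.93)/(4πk) = 5.039×10^-4/(4π·64.4) = 6.226×10^-7 K/W
  R_aerogel blanket = (1/8.93 − 1/9.11)/(4πk) = 0.002213/(4π·0.0158) = 0.01114 K/W
  R_cellular glass = (1/9.11 − 1/9.46)/(4πk) = 0.004061/(4π·0.0501) = 0.006451 K/W
  R_conv,out = 1/(4πr²h) = 1/(4π·9.46²·7.87) = 1.130×10^-4 K/W
ΣR = 6.226×10^-7 + 0.01114 + 0.006451 + 1.130×10^-4 = 0.01770 K/W
Q = ΔT/ΣR = (-158 °C − 23.7 °C)/0.01770 = -10270 W
From the inner boundary to the aerogel blanket/cellular glass interface, ΣR_partial = 0.01114 K/W.
T_interface = T_in − Q·ΣR_partial = -158 °C − (-10270)(0.01114) = -43.6 °C

T = -43.6 °C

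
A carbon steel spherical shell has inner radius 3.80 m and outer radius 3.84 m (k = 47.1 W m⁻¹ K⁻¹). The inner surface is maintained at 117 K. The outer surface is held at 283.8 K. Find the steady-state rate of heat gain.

Q = 36000 kW

Q = 4πk·ΔT/(1/r₁ − 1/r₂) = 4π × 47.1 × 166.8 / (1/3.80 − 1/3.84) = 3.60×10^7 W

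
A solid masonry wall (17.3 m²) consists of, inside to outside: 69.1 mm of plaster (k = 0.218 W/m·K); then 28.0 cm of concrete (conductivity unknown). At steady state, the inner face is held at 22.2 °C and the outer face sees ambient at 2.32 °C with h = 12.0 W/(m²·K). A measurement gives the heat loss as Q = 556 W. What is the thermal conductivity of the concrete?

k = 1.28 W/m·K

ΣR = ΔT/Q = |22.2 − 2.32|/556 = 0.03576 K/W
Known resistances:
  R_plaster = L/(kA) = 0.0691/(0.218·17.3) = 0.01832 K/W
  R_conv,out = 1/(hA) = 1/(12.0·17.3) = 0.004817 K/W
R_concrete = ΣR − ΣR_known = 0.03576 − 0.02314 = 0.01262 K/W
L/(kA) = 0.01262 ⇒ k = 0.280/(0.01262·17.3) = 1.28 W/m·K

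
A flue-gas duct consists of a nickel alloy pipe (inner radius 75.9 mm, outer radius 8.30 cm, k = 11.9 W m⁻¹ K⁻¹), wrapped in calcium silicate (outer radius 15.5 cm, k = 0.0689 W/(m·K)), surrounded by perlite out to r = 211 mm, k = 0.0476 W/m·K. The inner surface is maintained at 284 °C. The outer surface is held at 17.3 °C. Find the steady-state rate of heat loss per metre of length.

Series thermal resistances, inner to outer:
  R'_nickel alloy = ln(0.0830/0.0759)/(2πk) = 0.08942/(2π·11.9) = 0.001196 m·K/W
  R'_calcium silicate = ln(0.155/0.0830)/(2πk) = 0.6246/(2π·0.0689) = 1.443 m·K/W
  R'_perlite = ln(0.211/0.155)/(2πk) = 0.3084/(2π·0.0476) = 1.031 m·K/W
ΣR = 0.001196 + 1.443 + 1.031 = 2.475 m·K/W
Q' = ΔT/ΣR = (284 °C − 17.3 °C)/2.475 = 108 W/m

Q' = 108 W/m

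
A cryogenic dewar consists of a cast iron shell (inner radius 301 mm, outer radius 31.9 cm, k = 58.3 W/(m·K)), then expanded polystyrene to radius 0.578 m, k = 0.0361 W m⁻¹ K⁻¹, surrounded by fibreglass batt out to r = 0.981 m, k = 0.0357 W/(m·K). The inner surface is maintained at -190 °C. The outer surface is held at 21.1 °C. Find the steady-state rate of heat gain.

Q = 45.1 W

Treat each layer as a resistance in series:
  R_cast iron = (1/0.301 − 1/0.319)/(4πk) = 0.1875/(4π·58.3) = 2.559×10^-4 K/W
  R_expanded polystyrene = (1/0.319 − 1/0.578)/(4πk) = 1.405/(4π·0.0361) = 3.096 K/W
  R_fibreglass batt = (1/0.578 − 1/0.981)/(4πk) = 0.7107/(4π·0.0357) = 1.584 K/W
ΣR = 2.559×10^-4 + 3.096 + 1.584 = 4.680 K/W
Q = ΔT/ΣR = (-190 °C − 21.1 °C)/4.680 = -45.1 W
(Negative Q ⇒ heat flows inward; heat gain = 45.1 W.)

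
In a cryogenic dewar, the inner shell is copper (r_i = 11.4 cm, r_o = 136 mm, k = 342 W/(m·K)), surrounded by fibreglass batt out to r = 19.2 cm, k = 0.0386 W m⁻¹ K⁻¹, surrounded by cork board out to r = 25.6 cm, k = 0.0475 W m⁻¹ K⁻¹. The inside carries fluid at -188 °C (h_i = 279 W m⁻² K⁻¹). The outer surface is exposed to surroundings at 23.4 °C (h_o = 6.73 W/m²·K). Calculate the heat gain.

Treat each layer as a resistance in series:
  R_conv,in = 1/(4πr²h) = 1/(4π·0.114²·279) = 0.02195 K/W
  R_copper = (1/0.114 − 1/0.136)/(4πk) = 1.419/(4π·342) = 3.302×10^-4 K/W
  R_fibreglass batt = (1/0.136 − 1/0.192)/(4πk) = 2.145/(4π·0.0386) = 4.421 K/W
  R_cork board = (1/0.192 − 1/0.256)/(4πk) = 1.302/(4π·0.0475) = 2.181 K/W
  R_conv,out = 1/(4πr²h) = 1/(4π·0.256²·6.73) = 0.1804 K/W
ΣR = 0.02195 + 3.302×10^-4 + 4.421 + 2.181 + 0.1804 = 6.805 K/W
Q = ΔT/ΣR = (-188 °C − 23.4 °C)/6.805 = -31.1 W
(Negative Q ⇒ heat flows inward; heat gain = 31.1 W.)

Q = 31.1 W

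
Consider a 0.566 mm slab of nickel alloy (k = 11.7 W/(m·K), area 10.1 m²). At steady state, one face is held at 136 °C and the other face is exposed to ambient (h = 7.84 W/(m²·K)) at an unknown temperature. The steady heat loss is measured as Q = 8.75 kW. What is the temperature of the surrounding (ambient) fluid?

Sum the resistances:
  R_nickel alloy = L/(kA) = 5.66×10^-4/(11.7·10.1) = 4.790×10^-6 K/W
  R_conv,out = 1/(hA) = 1/(7.84·10.1) = 0.01263 K/W
ΣR = 0.01263 K/W
ΔT = Q·ΣR = 8750 × 0.01263 = 110.5 K
Heat flows outward, so T_out = T_in − ΔT = 136 − 110.5 = 25.5 °C

T_out = 25.5 °C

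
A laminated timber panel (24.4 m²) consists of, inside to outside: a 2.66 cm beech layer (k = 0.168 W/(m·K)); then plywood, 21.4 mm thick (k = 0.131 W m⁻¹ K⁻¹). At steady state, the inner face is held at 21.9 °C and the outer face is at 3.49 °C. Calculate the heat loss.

Treat each layer as a resistance in series:
  R_beech = L/(kA) = 0.0266/(0.168·24.4) = 0.006489 K/W
  R_plywood = L/(kA) = 0.0214/(0.131·24.4) = 0.006695 K/W
ΣR = 0.006489 + 0.006695 = 0.01318 K/W
Q = ΔT/ΣR = (21.9 °C − 3.49 °C)/0.01318 = 1400 W

Q = 1400 W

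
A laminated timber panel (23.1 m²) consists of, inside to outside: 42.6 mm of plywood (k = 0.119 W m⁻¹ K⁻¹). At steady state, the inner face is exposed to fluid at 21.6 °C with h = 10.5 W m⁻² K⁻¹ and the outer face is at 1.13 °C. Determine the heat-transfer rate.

Resistance network (inner→outer):
  R_conv,in = 1/(hA) = 1/(10.5·23.1) = 0.004123 K/W
  R_plywood = L/(kA) = 0.0426/(0.119·23.1) = 0.01550 K/W
ΣR = 0.004123 + 0.01550 = 0.01962 K/W
Q = ΔT/ΣR = (21.6 °C − 1.13 °C)/0.01962 = 1040 W

Q = 1040 W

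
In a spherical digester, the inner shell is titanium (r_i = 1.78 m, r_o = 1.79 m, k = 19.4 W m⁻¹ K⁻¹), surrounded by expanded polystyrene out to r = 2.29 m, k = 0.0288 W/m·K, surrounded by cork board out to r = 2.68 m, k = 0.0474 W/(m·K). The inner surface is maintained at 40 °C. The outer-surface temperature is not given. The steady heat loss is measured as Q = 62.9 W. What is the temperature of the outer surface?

Series resistances:
  R_titanium = (1/1.78 − 1/1.79)/(4πk) = 0.003139/(4π·19.4) = 1.287×10^-5 K/W
  R_expanded polystyrene = (1/1.79 − 1/2.29)/(4πk) = 0.1220/(4π·0.0288) = 0.3370 K/W
  R_cork board = (1/2.29 − 1/2.68)/(4πk) = 0.06355/(4π·0.0474) = 0.1067 K/W
ΣR = 0.4437 K/W
ΔT = Q·ΣR = 62.9 × 0.4437 = 27.91 K
Heat flows outward, so T_out = T_in − ΔT = 40 − 27.91 = 12.1 °C

T_out = 12.1 °C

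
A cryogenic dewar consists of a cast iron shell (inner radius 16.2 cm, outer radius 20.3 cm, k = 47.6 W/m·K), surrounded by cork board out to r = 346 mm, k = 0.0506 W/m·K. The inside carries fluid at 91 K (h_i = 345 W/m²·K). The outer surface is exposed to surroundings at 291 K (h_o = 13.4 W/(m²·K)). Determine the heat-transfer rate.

Treat each layer as a resistance in series:
  R_conv,in = 1/(4πr²h) = 1/(4π·0.162²·345) = 0.008789 K/W
  R_cast iron = (1/0.162 − 1/0.203)/(4πk) = 1.247/(4π·47.6) = 0.002084 K/W
  R_cork board = (1/0.203 − 1/0.346)/(4πk) = 2.036/(4π·0.0506) = 3.202 K/W
  R_conv,out = 1/(4πr²h) = 1/(4π·0.346²·13.4) = 0.04961 K/W
ΣR = 0.008789 + 0.002084 + 3.202 + 0.04961 = 3.262 K/W
Q = ΔT/ΣR = (91 K − 291 K)/3.262 = -61.3 W
(Negative Q ⇒ heat flows inward; heat gain = 61.3 W.)

Q = 61.3 W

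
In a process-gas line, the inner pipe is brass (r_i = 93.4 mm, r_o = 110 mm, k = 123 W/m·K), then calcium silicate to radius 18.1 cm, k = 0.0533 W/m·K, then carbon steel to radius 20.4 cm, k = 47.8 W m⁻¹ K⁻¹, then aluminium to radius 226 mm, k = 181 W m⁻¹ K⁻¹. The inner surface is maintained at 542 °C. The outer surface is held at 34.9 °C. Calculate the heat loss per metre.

Treat each layer as a resistance in series:
  R'_brass = ln(0.110/0.0934)/(2πk) = 0.1636/(2π·123) = 2.117×10^-4 m·K/W
  R'_calcium silicate = ln(0.181/0.110)/(2πk) = 0.4980/(2π·0.0533) = 1.487 m·K/W
  R'_carbon steel = ln(0.204/0.181)/(2πk) = 0.1196/(2π·47.8) = 3.983×10^-4 m·K/W
  R'_aluminium = ln(0.226/0.204)/(2πk) = 0.1024/(2π·181) = 9.005×10^-5 m·K/W
ΣR = 2.117×10^-4 + 1.487 + 3.983×10^-4 + 9.005×10^-5 = 1.488 m·K/W
Q' = ΔT/ΣR = (542 °C − 34.9 °C)/1.488 = 341 W/m

Q' = 341 W/m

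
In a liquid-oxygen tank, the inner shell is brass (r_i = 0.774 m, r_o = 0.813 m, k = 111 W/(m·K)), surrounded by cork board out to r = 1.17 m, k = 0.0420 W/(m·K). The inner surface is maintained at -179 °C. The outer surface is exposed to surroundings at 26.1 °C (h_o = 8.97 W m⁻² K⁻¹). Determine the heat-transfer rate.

Q = 286 W

Resistance network (inner→outer):
  R_brass = (1/0.774 − 1/0.813)/(4πk) = 0.06198/(4π·111) = 4.443×10^-5 K/W
  R_cork board = (1/0.813 − 1/1.17)/(4πk) = 0.3753/(4π·0.0420) = 0.7111 K/W
  R_conv,out = 1/(4πr²h) = 1/(4π·1.17²·8.97) = 0.006481 K/W
ΣR = 4.443×10^-5 + 0.7111 + 0.006481 = 0.7176 K/W
Q = ΔT/ΣR = (-179 °C − 26.1 °C)/0.7176 = -286 W
(Negative Q ⇒ heat flows inward; heat gain = 286 W.)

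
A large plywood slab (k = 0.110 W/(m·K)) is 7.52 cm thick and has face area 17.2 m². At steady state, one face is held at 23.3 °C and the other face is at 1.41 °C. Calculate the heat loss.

Q = 551 W

Q = kA·ΔT/L = 0.110 × 17.2 × |23.3 °C − 1.41 °C| / 0.0752 = 551 W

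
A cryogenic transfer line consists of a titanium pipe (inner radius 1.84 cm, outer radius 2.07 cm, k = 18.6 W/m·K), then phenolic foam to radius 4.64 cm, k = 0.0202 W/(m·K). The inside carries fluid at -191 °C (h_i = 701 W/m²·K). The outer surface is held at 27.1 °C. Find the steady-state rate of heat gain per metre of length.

Resistance network (inner→outer):
  R'_conv,in = 1/(2πr h) = 1/(2π·0.0184·701) = 0.01234 m·K/W
  R'_titanium = ln(0.0207/0.0184)/(2πk) = 0.1178/(2π·18.6) = 0.001008 m·K/W
  R'_phenolic foam = ln(0.0464/0.0207)/(2πk) = 0.8072/(2π·0.0202) = 6.360 m·K/W
ΣR = 0.01234 + 0.001008 + 6.360 = 6.373 m·K/W
Q' = ΔT/ΣR = (-191 °C − 27.1 °C)/6.373 = -34.2 W/m
(Negative Q' ⇒ heat flows inward; heat gain = 34.2 W/m.)

Q' = 34.2 W/m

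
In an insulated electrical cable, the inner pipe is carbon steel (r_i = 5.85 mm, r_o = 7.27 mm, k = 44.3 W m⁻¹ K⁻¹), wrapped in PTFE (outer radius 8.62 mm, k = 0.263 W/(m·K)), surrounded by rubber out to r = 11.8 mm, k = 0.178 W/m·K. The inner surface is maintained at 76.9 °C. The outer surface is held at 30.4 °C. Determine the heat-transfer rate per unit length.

Q' = 121 W/m

Treat each layer as a resistance in series:
  R'_carbon steel = ln(0.00727/0.00585)/(2πk) = 0.2173/(2π·44.3) = 7.807×10^-4 m·K/W
  R'_PTFE = ln(0.00862/0.00727)/(2πk) = 0.1703/(2π·0.263) = 0.1031 m·K/W
  R'_rubber = ln(0.0118/0.00862)/(2πk) = 0.3140/(2π·0.178) = 0.2808 m·K/W
ΣR = 7.807×10^-4 + 0.1031 + 0.2808 = 0.3847 m·K/W
Q' = ΔT/ΣR = (76.9 °C − 30.4 °C)/0.3847 = 121 W/m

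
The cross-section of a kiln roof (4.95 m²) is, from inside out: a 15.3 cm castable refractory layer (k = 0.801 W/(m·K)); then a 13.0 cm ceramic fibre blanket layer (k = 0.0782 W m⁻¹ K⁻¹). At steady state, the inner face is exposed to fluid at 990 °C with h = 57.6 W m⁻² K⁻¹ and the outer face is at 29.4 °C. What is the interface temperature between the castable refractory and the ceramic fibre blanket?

Treat each layer as a resistance in series:
  R_conv,in = 1/(hA) = 1/(57.6·4.95) = 0.003507 K/W
  R_castable refractory = L/(kA) = 0.153/(0.801·4.95) = 0.03859 K/W
  R_ceramic fibre blanket = L/(kA) = 0.130/(0.0782·4.95) = 0.3358 K/W
ΣR = 0.003507 + 0.03859 + 0.3358 = 0.3779 K/W
Q = ΔT/ΣR = (990 °C − 29.4 °C)/0.3779 = 2542 W
From the inner boundary to the castable refractory/ceramic fibre blanket interface, ΣR_partial = 0.04210 K/W.
T_interface = T_in − Q·ΣR_partial = 990 °C − (2542)(0.04210) = 883 °C

T = 883 °C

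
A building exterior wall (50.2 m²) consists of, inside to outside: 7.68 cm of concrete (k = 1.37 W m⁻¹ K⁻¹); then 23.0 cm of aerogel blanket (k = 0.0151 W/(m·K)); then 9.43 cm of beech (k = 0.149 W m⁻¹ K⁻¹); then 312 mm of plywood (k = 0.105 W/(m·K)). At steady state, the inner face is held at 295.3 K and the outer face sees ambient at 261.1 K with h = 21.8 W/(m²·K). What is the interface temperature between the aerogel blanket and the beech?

T = 267.69 K

Series thermal resistances, inner to outer:
  R_concrete = L/(kA) = 0.0768/(1.37·50.2) = 0.001117 K/W
  R_aerogel blanket = L/(kA) = 0.230/(0.0151·50.2) = 0.3034 K/W
  R_beech = L/(kA) = 0.0943/(0.149·50.2) = 0.01261 K/W
  R_plywood = L/(kA) = 0.312/(0.105·50.2) = 0.05919 K/W
  R_conv,out = 1/(hA) = 1/(21.8·50.2) = 9.138×10^-4 K/W
ΣR = 0.001117 + 0.3034 + 0.01261 + 0.05919 + 9.138×10^-4 = 0.3772 K/W
Q = ΔT/ΣR = (295.3 K − 261.1 K)/0.3772 = 90.67 W
From the inner boundary to the aerogel blanket/beech interface, ΣR_partial = 0.3045 K/W.
T_interface = T_in − Q·ΣR_partial = 295.3 K − (90.67)(0.3045) = 267.69 K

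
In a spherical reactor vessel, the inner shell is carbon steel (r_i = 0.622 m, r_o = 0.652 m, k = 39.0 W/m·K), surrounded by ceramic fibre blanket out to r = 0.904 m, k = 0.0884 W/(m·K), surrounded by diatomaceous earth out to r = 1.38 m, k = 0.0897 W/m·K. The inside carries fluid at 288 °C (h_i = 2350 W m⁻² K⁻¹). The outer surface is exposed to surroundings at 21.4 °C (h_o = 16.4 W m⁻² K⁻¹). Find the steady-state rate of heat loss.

Resistance network (inner→outer):
  R_conv,in = 1/(4πr²h) = 1/(4π·0.622²·2350) = 8.753×10^-5 K/W
  R_carbon steel = (1/0.622 − 1/0.652)/(4πk) = 0.07397/(4π·39.0) = 1.509×10^-4 K/W
  R_ceramic fibre blanket = (1/0.652 − 1/0.904)/(4πk) = 0.4275/(4π·0.0884) = 0.3849 K/W
  R_diatomaceous earth = (1/0.904 − 1/1.38)/(4πk) = 0.3816/(4π·0.0897) = 0.3385 K/W
  R_conv,out = 1/(4πr²h) = 1/(4π·1.38²·16.4) = 0.002548 K/W
ΣR = 8.753×10^-5 + 1.509×10^-4 + 0.3849 + 0.3385 + 0.002548 = 0.7262 K/W
Q = ΔT/ΣR = (288 °C − 21.4 °C)/0.7262 = 367 W

Q = 367 W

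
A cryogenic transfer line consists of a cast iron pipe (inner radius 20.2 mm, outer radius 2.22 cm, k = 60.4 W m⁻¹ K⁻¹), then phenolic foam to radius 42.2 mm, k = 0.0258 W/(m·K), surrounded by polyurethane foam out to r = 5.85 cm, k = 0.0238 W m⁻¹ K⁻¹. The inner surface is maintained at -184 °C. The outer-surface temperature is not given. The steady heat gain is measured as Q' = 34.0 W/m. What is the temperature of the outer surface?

Series resistances:
  R'_cast iron = ln(0.0222/0.0202)/(2πk) = 0.09441/(2π·60.4) = 2.488×10^-4 m·K/W
  R'_phenolic foam = ln(0.0422/0.0222)/(2πk) = 0.6423/(2π·0.0258) = 3.962 m·K/W
  R'_polyurethane foam = ln(0.0585/0.0422)/(2πk) = 0.3266/(2π·0.0238) = 2.184 m·K/W
ΣR = 6.147 m·K/W
ΔT = Q'·ΣR = 34.0 × 6.147 = 209.0 K
Heat flows inward, so T_out = T_in + ΔT = -184 + 209.0 = 25.0 °C

T_out = 25.0 °C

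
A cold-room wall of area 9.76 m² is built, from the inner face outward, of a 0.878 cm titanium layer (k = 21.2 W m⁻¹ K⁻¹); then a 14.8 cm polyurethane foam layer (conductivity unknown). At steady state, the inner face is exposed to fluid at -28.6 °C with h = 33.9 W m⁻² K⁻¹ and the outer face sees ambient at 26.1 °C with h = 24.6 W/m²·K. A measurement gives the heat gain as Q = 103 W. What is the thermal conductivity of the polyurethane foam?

k = 0.0289 W/m·K

ΣR = ΔT/Q = |-28.6 − 26.1|/103 = 0.5311 K/W
Known resistances:
  R_conv,in = 1/(hA) = 1/(33.9·9.76) = 0.003022 K/W
  R_titanium = L/(kA) = 0.00878/(21.2·9.76) = 4.243×10^-5 K/W
  R_conv,out = 1/(hA) = 1/(24.6·9.76) = 0.004165 K/W
R_polyurethane foam = ΣR − ΣR_known = 0.5311 − 0.007229 = 0.5239 K/W
L/(kA) = 0.5239 ⇒ k = 0.148/(0.5239·9.76) = 0.0289 W/m·K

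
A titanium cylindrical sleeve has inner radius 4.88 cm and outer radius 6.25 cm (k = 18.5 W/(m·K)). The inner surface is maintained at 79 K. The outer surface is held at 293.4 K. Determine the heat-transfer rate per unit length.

Q' = 1.01×10^5 W/m

Q' = 2πk·ΔT/ln(r₂/r₁) = 2π × 18.5 × 214.4 / ln(0.0625/0.0488) = 1.01×10^5 W/m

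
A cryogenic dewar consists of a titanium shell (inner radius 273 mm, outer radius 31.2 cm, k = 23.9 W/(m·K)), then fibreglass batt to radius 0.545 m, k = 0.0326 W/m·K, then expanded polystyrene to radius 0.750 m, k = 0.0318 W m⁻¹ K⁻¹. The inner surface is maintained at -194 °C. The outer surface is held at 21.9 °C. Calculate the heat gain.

Q = 46.9 W

Resistance network (inner→outer):
  R_titanium = (1/0.273 − 1/0.312)/(4πk) = 0.4579/(4π·23.9) = 0.001525 K/W
  R_fibreglass batt = (1/0.312 − 1/0.545)/(4πk) = 1.370/(4π·0.0326) = 3.345 K/W
  R_expanded polystyrene = (1/0.545 − 1/0.750)/(4πk) = 0.5015/(4π·0.0318) = 1.255 K/W
ΣR = 0.001525 + 3.345 + 1.255 = 4.602 K/W
Q = ΔT/ΣR = (-194 °C − 21.9 °C)/4.602 = -46.9 W
(Negative Q ⇒ heat flows inward; heat gain = 46.9 W.)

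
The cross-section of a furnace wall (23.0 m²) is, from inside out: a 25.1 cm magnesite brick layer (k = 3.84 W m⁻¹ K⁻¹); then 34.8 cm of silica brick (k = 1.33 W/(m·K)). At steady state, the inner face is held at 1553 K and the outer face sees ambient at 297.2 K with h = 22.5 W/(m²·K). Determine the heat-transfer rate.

Q = 77.8 kW

Series thermal resistances, inner to outer:
  R_magnesite brick = L/(kA) = 0.251/(3.84·23.0) = 0.002842 K/W
  R_silica brick = L/(kA) = 0.348/(1.33·23.0) = 0.01138 K/W
  R_conv,out = 1/(hA) = 1/(22.5·23.0) = 0.001932 K/W
ΣR = 0.002842 + 0.01138 + 0.001932 = 0.01615 K/W
Q = ΔT/ΣR = (1553 K − 297.2 K)/0.01615 = 77800 W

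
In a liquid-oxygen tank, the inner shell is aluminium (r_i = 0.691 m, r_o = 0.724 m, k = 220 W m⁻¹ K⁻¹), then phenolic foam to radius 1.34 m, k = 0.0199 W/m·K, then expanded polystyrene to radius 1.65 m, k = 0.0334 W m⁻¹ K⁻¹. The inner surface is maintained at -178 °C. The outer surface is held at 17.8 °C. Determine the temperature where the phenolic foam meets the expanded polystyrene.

Resistance network (inner→outer):
  R_aluminium = (1/0.691 − 1/0.724)/(4πk) = 0.06596/(4π·220) = 2.386×10^-5 K/W
  R_phenolic foam = (1/0.724 − 1/1.34)/(4πk) = 0.6349/(4π·0.0199) = 2.539 K/W
  R_expanded polystyrene = (1/1.34 − 1/1.65)/(4πk) = 0.1402/(4π·0.0334) = 0.3341 K/W
ΣR = 2.386×10^-5 + 2.539 + 0.3341 = 2.873 K/W
Q = ΔT/ΣR = (-178 °C − 17.8 °C)/2.873 = -68.15 W
From the inner boundary to the phenolic foam/expanded polystyrene interface, ΣR_partial = 2.539 K/W.
T_interface = T_in − Q·ΣR_partial = -178 °C − (-68.15)(2.539) = -5.0 °C

T = -5.0 °C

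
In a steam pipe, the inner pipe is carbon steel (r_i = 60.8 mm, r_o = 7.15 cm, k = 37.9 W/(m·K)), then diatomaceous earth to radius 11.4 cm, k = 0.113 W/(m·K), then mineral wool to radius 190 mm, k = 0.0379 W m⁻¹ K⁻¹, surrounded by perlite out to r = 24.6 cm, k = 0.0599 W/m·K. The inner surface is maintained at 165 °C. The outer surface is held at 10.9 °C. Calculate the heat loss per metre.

Series thermal resistances, inner to outer:
  R'_carbon steel = ln(0.0715/0.0608)/(2πk) = 0.1621/(2π·37.9) = 6.807×10^-4 m·K/W
  R'_diatomaceous earth = ln(0.114/0.0715)/(2πk) = 0.4665/(2π·0.113) = 0.6570 m·K/W
  R'_mineral wool = ln(0.190/0.114)/(2πk) = 0.5108/(2π·0.0379) = 2.145 m·K/W
  R'_perlite = ln(0.246/0.190)/(2πk) = 0.2583/(2π·0.0599) = 0.6863 m·K/W
ΣR = 6.807×10^-4 + 0.6570 + 2.145 + 0.6863 = 3.489 m·K/W
Q' = ΔT/ΣR = (165 °C − 10.9 °C)/3.489 = 44.2 W/m

Q' = 44.2 W/m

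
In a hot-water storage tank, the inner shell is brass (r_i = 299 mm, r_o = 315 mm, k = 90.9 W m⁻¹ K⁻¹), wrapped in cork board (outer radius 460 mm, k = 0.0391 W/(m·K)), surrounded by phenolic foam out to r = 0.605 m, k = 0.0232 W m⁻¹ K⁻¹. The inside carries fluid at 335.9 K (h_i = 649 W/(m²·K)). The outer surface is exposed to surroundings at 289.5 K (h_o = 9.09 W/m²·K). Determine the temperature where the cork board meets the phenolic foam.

Series thermal resistances, inner to outer:
  R_conv,in = 1/(4πr²h) = 1/(4π·0.299²·649) = 0.001372 K/W
  R_brass = (1/0.299 − 1/0.315)/(4πk) = 0.1699/(4π·90.9) = 1.487×10^-4 K/W
  R_cork board = (1/0.315 − 1/0.460)/(4πk) = 1.001/(4π·0.0391) = 2.037 K/W
  R_phenolic foam = (1/0.460 − 1/0.605)/(4πk) = 0.5210/(4π·0.0232) = 1.787 K/W
  R_conv,out = 1/(4πr²h) = 1/(4π·0.605²·9.09) = 0.02392 K/W
ΣR = 0.001372 + 1.487×10^-4 + 2.037 + 1.787 + 0.02392 = 3.849 K/W
Q = ΔT/ΣR = (335.9 K − 289.5 K)/3.849 = 12.06 W
From the inner boundary to the cork board/phenolic foam interface, ΣR_partial = 2.039 K/W.
T_interface = T_in − Q·ΣR_partial = 335.9 K − (12.06)(2.039) = 311.3 K

T = 311.3 K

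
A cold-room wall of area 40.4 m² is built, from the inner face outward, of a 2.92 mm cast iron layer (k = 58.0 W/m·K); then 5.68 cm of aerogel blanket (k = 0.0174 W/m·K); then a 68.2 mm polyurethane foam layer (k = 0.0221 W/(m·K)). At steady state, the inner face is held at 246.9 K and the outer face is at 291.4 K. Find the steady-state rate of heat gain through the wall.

Treat each layer as a resistance in series:
  R_cast iron = L/(kA) = 0.00292/(58.0·40.4) = 1.246×10^-6 K/W
  R_aerogel blanket = L/(kA) = 0.0568/(0.0174·40.4) = 0.08080 K/W
  R_polyurethane foam = L/(kA) = 0.0682/(0.0221·40.4) = 0.07639 K/W
ΣR = 1.246×10^-6 + 0.08080 + 0.07639 = 0.1572 K/W
Q = ΔT/ΣR = (246.9 K − 291.4 K)/0.1572 = -283 W
(Negative Q ⇒ heat flows inward; heat gain = 283 W.)

Q = 283 W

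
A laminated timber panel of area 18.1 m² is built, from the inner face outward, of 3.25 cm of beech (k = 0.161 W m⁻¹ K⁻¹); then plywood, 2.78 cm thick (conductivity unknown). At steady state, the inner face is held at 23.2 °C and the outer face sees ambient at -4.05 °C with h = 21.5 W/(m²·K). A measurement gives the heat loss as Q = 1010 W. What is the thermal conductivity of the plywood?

k = 0.116 W/m·K

ΣR = ΔT/Q = |23.2 − -4.05|/1010 = 0.02698 K/W
Known resistances:
  R_beech = L/(kA) = 0.0325/(0.161·18.1) = 0.01115 K/W
  R_conv,out = 1/(hA) = 1/(21.5·18.1) = 0.002570 K/W
R_plywood = ΣR − ΣR_known = 0.02698 − 0.01372 = 0.01326 K/W
L/(kA) = 0.01326 ⇒ k = 0.0278/(0.01326·18.1) = 0.116 W/m·K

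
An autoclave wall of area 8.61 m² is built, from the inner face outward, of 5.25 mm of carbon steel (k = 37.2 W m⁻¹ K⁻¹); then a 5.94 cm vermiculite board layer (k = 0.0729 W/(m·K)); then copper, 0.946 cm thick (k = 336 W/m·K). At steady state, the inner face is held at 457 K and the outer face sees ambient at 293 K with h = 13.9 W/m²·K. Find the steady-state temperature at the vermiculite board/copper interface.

T = 306.3 K

Treat each layer as a resistance in series:
  R_carbon steel = L/(kA) = 0.00525/(37.2·8.61) = 1.639×10^-5 K/W
  R_vermiculite board = L/(kA) = 0.0594/(0.0729·8.61) = 0.09464 K/W
  R_copper = L/(kA) = 0.00946/(336·8.61) = 3.270×10^-6 K/W
  R_conv,out = 1/(hA) = 1/(13.9·8.61) = 0.008356 K/W
ΣR = 1.639×10^-5 + 0.09464 + 3.270×10^-6 + 0.008356 = 0.1030 K/W
Q = ΔT/ΣR = (457 K − 293 K)/0.1030 = 1592 W
From the inner boundary to the vermiculite board/copper interface, ΣR_partial = 0.09466 K/W.
T_interface = T_in − Q·ΣR_partial = 457 K − (1592)(0.09466) = 306.3 K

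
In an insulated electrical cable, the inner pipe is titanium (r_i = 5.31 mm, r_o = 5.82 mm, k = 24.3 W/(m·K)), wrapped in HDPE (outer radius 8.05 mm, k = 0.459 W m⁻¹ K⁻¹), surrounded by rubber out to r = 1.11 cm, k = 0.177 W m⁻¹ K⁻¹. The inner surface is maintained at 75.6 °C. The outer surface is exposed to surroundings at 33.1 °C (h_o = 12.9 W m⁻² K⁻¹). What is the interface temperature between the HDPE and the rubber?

T = 72.4 °C

Series thermal resistances, inner to outer:
  R'_titanium = ln(0.00582/0.00531)/(2πk) = 0.09171/(2π·24.3) = 6.007×10^-4 m·K/W
  R'_HDPE = ln(0.00805/0.00582)/(2πk) = 0.3244/(2π·0.459) = 0.1125 m·K/W
  R'_rubber = ln(0.0111/0.00805)/(2πk) = 0.3213/(2π·0.177) = 0.2889 m·K/W
  R'_conv,out = 1/(2πr h) = 1/(2π·0.0111·12.9) = 1.111 m·K/W
ΣR = 6.007×10^-4 + 0.1125 + 0.2889 + 1.111 = 1.513 m·K/W
Q' = ΔT/ΣR = (75.6 °C − 33.1 °C)/1.513 = 28.09 W/m
From the inner boundary to the HDPE/rubber interface, ΣR_partial = 0.1131 m·K/W.
T_interface = T_in − Q'·ΣR_partial = 75.6 °C − (28.09)(0.1131) = 72.4 °C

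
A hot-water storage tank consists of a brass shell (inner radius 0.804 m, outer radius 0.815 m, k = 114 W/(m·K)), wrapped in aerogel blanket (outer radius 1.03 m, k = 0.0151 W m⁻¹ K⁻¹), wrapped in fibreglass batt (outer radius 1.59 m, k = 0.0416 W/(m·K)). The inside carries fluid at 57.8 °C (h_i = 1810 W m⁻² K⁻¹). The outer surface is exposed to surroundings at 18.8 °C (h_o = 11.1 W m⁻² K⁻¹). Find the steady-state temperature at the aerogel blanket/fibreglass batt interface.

Treat each layer as a resistance in series:
  R_conv,in = 1/(4πr²h) = 1/(4π·0.804²·1810) = 6.801×10^-5 K/W
  R_brass = (1/0.804 − 1/0.815)/(4πk) = 0.01679/(4π·114) = 1.172×10^-5 K/W
  R_aerogel blanket = (1/0.815 − 1/1.03)/(4πk) = 0.2561/(4π·0.0151) = 1.350 K/W
  R_fibreglass batt = (1/1.03 − 1/1.59)/(4πk) = 0.3419/(4π·0.0416) = 0.6541 K/W
  R_conv,out = 1/(4πr²h) = 1/(4π·1.59²·11.1) = 0.002836 K/W
ΣR = 6.801×10^-5 + 1.172×10^-5 + 1.350 + 0.6541 + 0.002836 = 2.007 K/W
Q = ΔT/ΣR = (57.8 °C − 18.8 °C)/2.007 = 19.43 W
From the inner boundary to the aerogel blanket/fibreglass batt interface, ΣR_partial = 1.350 K/W.
T_interface = T_in − Q·ΣR_partial = 57.8 °C − (19.43)(1.350) = 31.6 °C

T = 31.6 °C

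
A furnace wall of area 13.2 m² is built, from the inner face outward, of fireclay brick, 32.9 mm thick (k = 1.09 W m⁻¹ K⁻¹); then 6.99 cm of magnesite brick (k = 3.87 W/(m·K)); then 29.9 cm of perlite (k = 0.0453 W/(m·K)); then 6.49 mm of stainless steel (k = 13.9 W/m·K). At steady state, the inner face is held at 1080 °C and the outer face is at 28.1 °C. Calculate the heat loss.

Resistance network (inner→outer):
  R_fireclay brick = L/(kA) = 0.0329/(1.09·13.2) = 0.002287 K/W
  R_magnesite brick = L/(kA) = 0.0699/(3.87·13.2) = 0.001368 K/W
  R_perlite = L/(kA) = 0.299/(0.0453·13.2) = 0.5000 K/W
  R_stainless steel = L/(kA) = 0.00649/(13.9·13.2) = 3.537×10^-5 K/W
ΣR = 0.002287 + 0.001368 + 0.5000 + 3.537×10^-5 = 0.5037 K/W
Q = ΔT/ΣR = (1080 °C − 28.1 °C)/0.5037 = 2090 W

Q = 2090 W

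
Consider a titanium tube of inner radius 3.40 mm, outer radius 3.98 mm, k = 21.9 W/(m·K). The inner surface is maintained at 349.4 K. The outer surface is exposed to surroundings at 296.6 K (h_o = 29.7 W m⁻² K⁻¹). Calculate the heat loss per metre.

Resistance network (inner→outer):
  R'_titanium = ln(0.00398/0.00340)/(2πk) = 0.1575/(2π·21.9) = 0.001145 m·K/W
  R'_conv,out = 1/(2πr h) = 1/(2π·0.00398·29.7) = 1.346 m·K/W
ΣR = 0.001145 + 1.346 = 1.347 m·K/W
Q' = ΔT/ΣR = (349.4 K − 296.6 K)/1.347 = 39.2 W/m

Q' = 39.2 W/m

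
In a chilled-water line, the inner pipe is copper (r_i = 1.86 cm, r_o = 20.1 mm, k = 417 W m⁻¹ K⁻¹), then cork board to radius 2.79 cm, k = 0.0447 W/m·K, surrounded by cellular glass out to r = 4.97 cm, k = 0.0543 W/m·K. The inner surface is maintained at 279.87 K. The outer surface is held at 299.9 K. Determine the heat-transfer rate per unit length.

Q' = 7.00 W/m

Treat each layer as a resistance in series:
  R'_copper = ln(0.0201/0.0186)/(2πk) = 0.07756/(2π·417) = 2.960×10^-5 m·K/W
  R'_cork board = ln(0.0279/0.0201)/(2πk) = 0.3279/(2π·0.0447) = 1.168 m·K/W
  R'_cellular glass = ln(0.0497/0.0279)/(2πk) = 0.5774/(2π·0.0543) = 1.692 m·K/W
ΣR = 2.960×10^-5 + 1.168 + 1.692 = 2.860 m·K/W
Q' = ΔT/ΣR = (279.87 K − 299.9 K)/2.860 = -7.00 W/m
(Negative Q' ⇒ heat flows inward; heat gain = 7.00 W/m.)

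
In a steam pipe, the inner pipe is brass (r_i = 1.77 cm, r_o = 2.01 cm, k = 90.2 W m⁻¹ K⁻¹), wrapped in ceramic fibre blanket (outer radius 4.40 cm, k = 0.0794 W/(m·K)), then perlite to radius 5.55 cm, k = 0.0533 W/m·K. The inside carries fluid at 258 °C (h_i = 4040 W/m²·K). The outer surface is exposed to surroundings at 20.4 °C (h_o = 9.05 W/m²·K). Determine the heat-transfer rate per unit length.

Q' = 92.0 W/m

Series thermal resistances, inner to outer:
  R'_conv,in = 1/(2πr h) = 1/(2π·0.0177·4040) = 0.002226 m·K/W
  R'_brass = ln(0.0201/0.0177)/(2πk) = 0.1272/(2π·90.2) = 2.244×10^-4 m·K/W
  R'_ceramic fibre blanket = ln(0.0440/0.0201)/(2πk) = 0.7835/(2π·0.0794) = 1.570 m·K/W
  R'_perlite = ln(0.0555/0.0440)/(2πk) = 0.2322/(2π·0.0533) = 0.6933 m·K/W
  R'_conv,out = 1/(2πr h) = 1/(2π·0.0555·9.05) = 0.3169 m·K/W
ΣR = 0.002226 + 2.244×10^-4 + 1.570 + 0.6933 + 0.3169 = 2.583 m·K/W
Q' = ΔT/ΣR = (258 °C − 20.4 °C)/2.583 = 92.0 W/m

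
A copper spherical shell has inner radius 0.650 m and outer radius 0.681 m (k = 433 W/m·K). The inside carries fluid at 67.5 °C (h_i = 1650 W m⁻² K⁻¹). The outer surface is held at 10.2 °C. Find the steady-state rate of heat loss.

Series thermal resistances, inner to outer:
  R_conv,in = 1/(4πr²h) = 1/(4π·0.650²·1650) = 1.142×10^-4 K/W
  R_copper = (1/0.650 − 1/0.681)/(4πk) = 0.07003/(4π·433) = 1.287×10^-5 K/W
ΣR = 1.142×10^-4 + 1.287×10^-5 = 1.271×10^-4 K/W
Q = ΔT/ΣR = (67.5 °C − 10.2 °C)/1.271×10^-4 = 4.51×10^5 W

Q = 4.51×10^5 W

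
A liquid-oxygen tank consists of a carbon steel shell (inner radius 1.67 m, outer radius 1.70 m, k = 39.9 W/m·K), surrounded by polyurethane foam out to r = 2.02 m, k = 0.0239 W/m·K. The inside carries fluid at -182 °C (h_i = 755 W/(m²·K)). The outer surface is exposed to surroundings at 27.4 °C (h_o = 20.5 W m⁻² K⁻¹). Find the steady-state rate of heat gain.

Series thermal resistances, inner to outer:
  R_conv,in = 1/(4πr²h) = 1/(4π·1.67²·755) = 3.779×10^-5 K/W
  R_carbon steel = (1/1.67 − 1/1.70)/(4πk) = 0.01057/(4π·39.9) = 2.108×10^-5 K/W
  R_polyurethane foam = (1/1.70 − 1/2.02)/(4πk) = 0.09319/(4π·0.0239) = 0.3103 K/W
  R_conv,out = 1/(4πr²h) = 1/(4π·2.02²·20.5) = 9.513×10^-4 K/W
ΣR = 3.779×10^-5 + 2.108×10^-5 + 0.3103 + 9.513×10^-4 = 0.3113 K/W
Q = ΔT/ΣR = (-182 °C − 27.4 °C)/0.3113 = -673 W
(Negative Q ⇒ heat flows inward; heat gain = 673 W.)

Q = 673 W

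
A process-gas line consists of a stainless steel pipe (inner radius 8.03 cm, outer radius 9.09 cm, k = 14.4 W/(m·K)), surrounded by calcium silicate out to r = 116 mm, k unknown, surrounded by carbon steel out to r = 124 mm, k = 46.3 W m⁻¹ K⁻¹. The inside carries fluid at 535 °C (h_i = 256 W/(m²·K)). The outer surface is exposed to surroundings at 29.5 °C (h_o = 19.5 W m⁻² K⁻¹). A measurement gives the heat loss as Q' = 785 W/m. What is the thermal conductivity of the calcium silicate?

k = 0.0682 W/m·K

ΣR = ΔT/Q' = |535 − 29.5|/785 = 0.6439 m·K/W
Known resistances:
  R'_conv,in = 1/(2πr h) = 1/(2π·0.0803·256) = 0.007742 m·K/W
  R'_stainless steel = ln(0.0909/0.0803)/(2πk) = 0.1240/(2π·14.4) = 0.001370 m·K/W
  R'_carbon steel = ln(0.124/0.116)/(2πk) = 0.06669/(2π·46.3) = 2.292×10^-4 m·K/W
  R'_conv,out = 1/(2πr h) = 1/(2π·0.124·19.5) = 0.06582 m·K/W
R_calcium silicate = ΣR − ΣR_known = 0.6439 − 0.07516 = 0.5687 m·K/W
ln(r₂/r₁)/(2πk) = 0.5687 ⇒ k = 0.2438/(2π·0.5687) = 0.0682 W/m·K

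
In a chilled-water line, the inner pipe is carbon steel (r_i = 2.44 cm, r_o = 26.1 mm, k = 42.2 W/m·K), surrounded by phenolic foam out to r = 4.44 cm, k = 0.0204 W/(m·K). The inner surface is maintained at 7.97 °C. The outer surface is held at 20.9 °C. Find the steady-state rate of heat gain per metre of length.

Q' = 3.12 W/m

Series thermal resistances, inner to outer:
  R'_carbon steel = ln(0.0261/0.0244)/(2πk) = 0.06735/(2π·42.2) = 2.540×10^-4 m·K/W
  R'_phenolic foam = ln(0.0444/0.0261)/(2πk) = 0.5313/(2π·0.0204) = 4.145 m·K/W
ΣR = 2.540×10^-4 + 4.145 = 4.145 m·K/W
Q' = ΔT/ΣR = (7.97 °C − 20.9 °C)/4.145 = -3.12 W/m
(Negative Q' ⇒ heat flows inward; heat gain = 3.12 W/m.)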